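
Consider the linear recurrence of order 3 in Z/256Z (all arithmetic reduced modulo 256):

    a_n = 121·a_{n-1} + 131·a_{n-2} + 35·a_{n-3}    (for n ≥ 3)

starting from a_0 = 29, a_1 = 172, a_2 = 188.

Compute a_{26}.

a_3 = 121·188 + 131·172 + 35·29 = 215
a_4 = 121·215 + 131·188 + 35·172 = 87
a_5 = 121·87 + 131·215 + 35·188 = 216
a_6 = 121·216 + 131·87 + 35·215 = 2
a_7 = 121·2 + 131·216 + 35·87 = 95
a_8 = 121·95 + 131·2 + 35·216 = 117
a_9 = 121·117 + 131·95 + 35·2 = 48
a_10 = 121·48 + 131·117 + 35·95 = 140
a_11 = 121·140 + 131·48 + 35·117 = 187
a_12 = 121·187 + 131·140 + 35·48 = 151
a_13 = 121·151 + 131·187 + 35·140 = 52
a_14 = 121·52 + 131·151 + 35·187 = 106
a_15 = 121·106 + 131·52 + 35·151 = 91
a_16 = 121·91 + 131·106 + 35·52 = 93
a_17 = 121·93 + 131·91 + 35·106 = 4
a_18 = 121·4 + 131·93 + 35·91 = 236
a_19 = 121·236 + 131·4 + 35·93 = 79
a_20 = 121·79 + 131·236 + 35·4 = 167
a_21 = 121·167 + 131·79 + 35·236 = 160
a_22 = 121·160 + 131·167 + 35·79 = 226
a_23 = 121·226 + 131·160 + 35·167 = 135
a_24 = 121·135 + 131·226 + 35·160 = 85
a_25 = 121·85 + 131·135 + 35·226 = 40
a_26 = 121·40 + 131·85 + 35·135 = 220

220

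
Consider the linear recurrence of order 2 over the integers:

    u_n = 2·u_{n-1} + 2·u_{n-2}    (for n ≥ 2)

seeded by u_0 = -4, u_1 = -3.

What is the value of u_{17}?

u_2 = 2·-3 + 2·-4 = -14
u_3 = 2·-14 + 2·-3 = -34
u_4 = 2·-34 + 2·-14 = -96
u_5 = 2·-96 + 2·-34 = -260
u_6 = 2·-260 + 2·-96 = -712
u_7 = 2·-712 + 2·-260 = -1944
u_8 = 2·-1944 + 2·-712 = -5312
u_9 = 2·-5312 + 2·-1944 = -14512
u_10 = 2·-14512 + 2·-5312 = -39648
u_11 = 2·-39648 + 2·-14512 = -108320
u_12 = 2·-108320 + 2·-39648 = -295936
u_13 = 2·-295936 + 2·-108320 = -808512
u_14 = 2·-808512 + 2·-295936 = -2208896
u_15 = 2·-2208896 + 2·-808512 = -6034816
u_16 = 2·-6034816 + 2·-2208896 = -16487424
u_17 = 2·-16487424 + 2·-6034816 = -45044480

-45044480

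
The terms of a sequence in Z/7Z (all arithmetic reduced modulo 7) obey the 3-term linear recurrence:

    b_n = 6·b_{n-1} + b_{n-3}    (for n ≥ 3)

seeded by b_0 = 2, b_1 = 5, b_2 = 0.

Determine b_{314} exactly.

3

b_3 = 6·0 + 0·5 + 1·2 = 2
b_4 = 6·2 + 0·0 + 1·5 = 3
b_5 = 6·3 + 0·2 + 1·0 = 4
b_6 = 6·4 + 0·3 + 1·2 = 5
b_7 = 6·5 + 0·4 + 1·3 = 5
b_8 = 6·5 + 0·5 + 1·4 = 6
b_9 = 6·6 + 0·5 + 1·5 = 6
b_10 = 6·6 + 0·6 + 1·5 = 6
b_11 = 6·6 + 0·6 + 1·6 = 0
b_12 = 6·0 + 0·6 + 1·6 = 6
b_13 = 6·6 + 0·0 + 1·6 = 0
b_14 = 6·0 + 0·6 + 1·0 = 0
b_15 = 6·0 + 0·0 + 1·6 = 6
b_16 = 6·6 + 0·0 + 1·0 = 1
b_17 = 6·1 + 0·6 + 1·0 = 6
b_18 = 6·6 + 0·1 + 1·6 = 0
b_19 = 6·0 + 0·6 + 1·1 = 1
b_20 = 6·1 + 0·0 + 1·6 = 5
b_21 = 6·5 + 0·1 + 1·0 = 2
b_22 = 6·2 + 0·5 + 1·1 = 6
b_23 = 6·6 + 0·2 + 1·5 = 6
b_24 = 6·6 + 0·6 + 1·2 = 3
b_25 = 6·3 + 0·6 + 1·6 = 3
b_26 = 6·3 + 0·3 + 1·6 = 3
b_27 = 6·3 + 0·3 + 1·3 = 0
b_28 = 6·0 + 0·3 + 1·3 = 3
b_29 = 6·3 + 0·0 + 1·3 = 0
b_30 = 6·0 + 0·3 + 1·0 = 0
b_31 = 6·0 + 0·0 + 1·3 = 3
b_32 = 6·3 + 0·0 + 1·0 = 4
b_33 = 6·4 + 0·3 + 1·0 = 3
b_34 = 6·3 + 0·4 + 1·3 = 0
b_35 = 6·0 + 0·3 + 1·4 = 4
b_36 = 6·4 + 0·0 + 1·3 = 6
b_37 = 6·6 + 0·4 + 1·0 = 1
b_38 = 6·1 + 0·6 + 1·4 = 3
b_39 = 6·3 + 0·1 + 1·6 = 3
b_40 = 6·3 + 0·3 + 1·1 = 5
b_41 = 6·5 + 0·3 + 1·3 = 5
b_42 = 6·5 + 0·5 + 1·3 = 5
b_43 = 6·5 + 0·5 + 1·5 = 0
b_44 = 6·0 + 0·5 + 1·5 = 5
b_45 = 6·5 + 0·0 + 1·5 = 0
b_46 = 6·0 + 0·5 + 1·0 = 0
b_47 = 6·0 + 0·0 + 1·5 = 5
b_48 = 6·5 + 0·0 + 1·0 = 2
b_49 = 6·2 + 0·5 + 1·0 = 5
b_50 = 6·5 + 0·2 + 1·5 = 0
(b_48, b_49, b_50) = (2, 5, 0) = (b_0, b_1, b_2), so the sequence has period 48.
314 ≡ 26 (mod 48), hence b_314 = b_26 = 3.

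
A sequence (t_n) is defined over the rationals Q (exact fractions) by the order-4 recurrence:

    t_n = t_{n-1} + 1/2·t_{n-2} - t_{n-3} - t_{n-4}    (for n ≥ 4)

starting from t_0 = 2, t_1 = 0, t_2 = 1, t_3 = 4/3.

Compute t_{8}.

t_4 = 1·4/3 + 1/2·1 + -1·0 + -1·2 = -1/6
t_5 = 1·-1/6 + 1/2·4/3 + -1·1 + -1·0 = -1/2
t_6 = 1·-1/2 + 1/2·-1/6 + -1·4/3 + -1·1 = -35/12
t_7 = 1·-35/12 + 1/2·-1/2 + -1·-1/6 + -1·4/3 = -13/3
t_8 = 1·-13/3 + 1/2·-35/12 + -1·-1/2 + -1·-1/6 = -41/8

-41/8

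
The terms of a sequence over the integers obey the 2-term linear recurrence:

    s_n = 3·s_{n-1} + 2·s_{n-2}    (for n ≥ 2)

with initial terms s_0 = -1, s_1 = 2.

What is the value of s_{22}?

s_2 = 3·2 + 2·-1 = 4
s_3 = 3·4 + 2·2 = 16
s_4 = 3·16 + 2·4 = 56
s_5 = 3·56 + 2·16 = 200
s_6 = 3·200 + 2·56 = 712
s_7 = 3·712 + 2·200 = 2536
s_8 = 3·2536 + 2·712 = 9032
s_9 = 3·9032 + 2·2536 = 32168
s_10 = 3·32168 + 2·9032 = 114568
s_11 = 3·114568 + 2·32168 = 408040
s_12 = 3·408040 + 2·114568 = 1453256
s_13 = 3·1453256 + 2·408040 = 5175848
s_14 = 3·5175848 + 2·1453256 = 18434056
s_15 = 3·18434056 + 2·5175848 = 65653864
s_16 = 3·65653864 + 2·18434056 = 233829704
s_17 = 3·233829704 + 2·65653864 = 832796840
s_18 = 3·832796840 + 2·233829704 = 2966049928
s_19 = 3·2966049928 + 2·832796840 = 10563743464
s_20 = 3·10563743464 + 2·2966049928 = 37623330248
s_21 = 3·37623330248 + 2·10563743464 = 133997477672
s_22 = 3·133997477672 + 2·37623330248 = 477239093512

477239093512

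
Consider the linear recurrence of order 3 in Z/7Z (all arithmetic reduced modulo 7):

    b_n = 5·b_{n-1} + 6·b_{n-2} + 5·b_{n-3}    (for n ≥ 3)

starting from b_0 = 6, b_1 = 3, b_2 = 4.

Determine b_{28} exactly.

b_3 = 5·4 + 6·3 + 5·6 = 5
b_4 = 5·5 + 6·4 + 5·3 = 1
b_5 = 5·1 + 6·5 + 5·4 = 6
b_6 = 5·6 + 6·1 + 5·5 = 5
b_7 = 5·5 + 6·6 + 5·1 = 3
b_8 = 5·3 + 6·5 + 5·6 = 5
b_9 = 5·5 + 6·3 + 5·5 = 5
b_10 = 5·5 + 6·5 + 5·3 = 0
b_11 = 5·0 + 6·5 + 5·5 = 6
b_12 = 5·6 + 6·0 + 5·5 = 6
b_13 = 5·6 + 6·6 + 5·0 = 3
b_14 = 5·3 + 6·6 + 5·6 = 4
(b_12, b_13, b_14) = (6, 3, 4) = (b_0, b_1, b_2), so the sequence has period 12.
28 ≡ 4 (mod 12), hence b_28 = b_4 = 1.

1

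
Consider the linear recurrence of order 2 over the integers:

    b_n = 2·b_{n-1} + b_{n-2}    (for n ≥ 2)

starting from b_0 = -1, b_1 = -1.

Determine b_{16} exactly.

b_2 = 2·-1 + 1·-1 = -3
b_3 = 2·-3 + 1·-1 = -7
b_4 = 2·-7 + 1·-3 = -17
b_5 = 2·-17 + 1·-7 = -41
b_6 = 2·-41 + 1·-17 = -99
b_7 = 2·-99 + 1·-41 = -239
b_8 = 2·-239 + 1·-99 = -577
b_9 = 2·-577 + 1·-239 = -1393
b_10 = 2·-1393 + 1·-577 = -3363
b_11 = 2·-3363 + 1·-1393 = -8119
b_12 = 2·-8119 + 1·-3363 = -19601
b_13 = 2·-19601 + 1·-8119 = -47321
b_14 = 2·-47321 + 1·-19601 = -114243
b_15 = 2·-114243 + 1·-47321 = -275807
b_16 = 2·-275807 + 1·-114243 = -665857

-665857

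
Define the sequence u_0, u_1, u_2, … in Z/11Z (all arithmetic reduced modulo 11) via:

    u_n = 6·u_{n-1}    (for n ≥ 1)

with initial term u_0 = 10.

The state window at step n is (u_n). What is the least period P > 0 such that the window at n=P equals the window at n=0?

10

n=0: window = (10)
n=1: window = (5)
n=2: window = (8)
n=3: window = (4)
n=4: window = (2)
n=5: window = (1)
n=6: window = (6)
n=7: window = (3)
n=8: window = (7)
n=9: window = (9)
n=10: window = (10)
window at n=10 equals window at n=0 → period = 10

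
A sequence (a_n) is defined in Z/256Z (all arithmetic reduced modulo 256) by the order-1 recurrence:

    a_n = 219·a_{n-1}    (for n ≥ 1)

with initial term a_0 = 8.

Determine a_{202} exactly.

a_1 = 219·8 = 216
a_2 = 219·216 = 200
a_3 = 219·200 = 24
a_4 = 219·24 = 136
a_5 = 219·136 = 88
a_6 = 219·88 = 72
a_7 = 219·72 = 152
a_8 = 219·152 = 8
(a_8) = (8) = (a_0), so the sequence has period 8.
202 ≡ 2 (mod 8), hence a_202 = a_2 = 200.

200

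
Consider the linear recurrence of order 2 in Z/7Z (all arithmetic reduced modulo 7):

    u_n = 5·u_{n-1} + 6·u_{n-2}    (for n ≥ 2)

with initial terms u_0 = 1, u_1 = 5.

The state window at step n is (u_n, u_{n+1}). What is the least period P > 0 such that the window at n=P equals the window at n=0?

14

n=0: window = (1, 5)
n=1: window = (5, 3)
n=2: window = (3, 3)
n=3: window = (3, 5)
n=4: window = (5, 1)
n=5: window = (1, 0)
n=6: window = (0, 6)
n=7: window = (6, 2)
n=8: window = (2, 4)
n=9: window = (4, 4)
n=10: window = (4, 2)
n=11: window = (2, 6)
n=12: window = (6, 0)
n=13: window = (0, 1)
n=14: window = (1, 5)
window at n=14 equals window at n=0 → period = 14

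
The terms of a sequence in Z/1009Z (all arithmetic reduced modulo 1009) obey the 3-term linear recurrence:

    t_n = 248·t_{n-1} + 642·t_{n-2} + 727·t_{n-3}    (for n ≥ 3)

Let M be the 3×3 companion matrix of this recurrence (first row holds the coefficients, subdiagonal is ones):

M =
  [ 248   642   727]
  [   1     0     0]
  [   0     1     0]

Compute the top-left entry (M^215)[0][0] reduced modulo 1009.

(M^215)[0][0] is the top entry after applying M 215 times to the unit state (1, 0, 0). Equivalently it is h_{217} for the auxiliary sequence (h_n) obeying the same recurrence with h_2 = 1 and h_i = 0 for 0 ≤ i < 2:
h_3 = 248·1 + 642·0 + 727·0 = 248
h_4 = 248·248 + 642·1 + 727·0 = 597
h_5 = 248·597 + 642·248 + 727·1 = 254
h_6 = 248·254 + 642·597 + 727·248 = 982
h_7 = 248·982 + 642·254 + 727·597 = 126
h_8 = 248·126 + 642·982 + 727·254 = 808
Continuing the recurrence:
  h_9 = 316;  h_10 = 568;  h_11 = 854;  h_12 = 998;  h_13 = 935;  h_14 = 134
  h_15 = 934;  h_16 = 513;  h_17 = 926;  h_18 = 978;  h_19 = 196;  h_20 = 653
  h_21 = 881;  h_22 = 249;  h_23 = 257;  h_24 = 377;  h_25 = 598;  h_26 = 29
  h_27 = 256;  h_28 = 244;  h_29 = 760;  h_30 = 506;  h_31 = 749;  h_32 = 647
  h_33 = 176;  h_34 = 599;  h_35 = 388;  h_36 = 307;  h_37 = 928;  h_38 = 996
  h_39 = 469;  h_40 = 647;  h_41 = 71;  h_42 = 42;  h_43 = 678;  h_44 = 529
  h_45 = 683;  h_46 = 980;  h_47 = 605;  h_48 = 365;  h_49 = 770;  h_50 = 412
  h_51 = 185;  h_52 = 416;  h_53 = 818;  h_54 = 40;  h_55 = 38;  h_56 = 174
  h_57 = 773;  h_58 = 86;  h_59 = 350;  h_60 = 710;  h_61 = 171;  h_62 = 973
  h_63 = 525;  h_64 = 344;  h_65 = 662;  h_66 = 868;  h_67 = 418;  h_68 = 6
  h_69 = 852;  h_70 = 408;  h_71 = 716;  h_72 = 467;  h_73 = 328;  h_74 = 653
  h_75 = 684;  h_76 = 943;  h_77 = 490;  h_78 = 277;  h_79 = 306;  h_80 = 516
  h_81 = 110;  h_82 = 839;  h_83 = 1001;  h_84 = 125;  h_85 = 147;  h_86 = 909
  h_87 = 18;  h_88 = 719;  h_89 = 124;  h_90 = 936;  h_91 = 6;  h_92 = 374
  h_93 = 146;  h_94 = 176;  h_95 = 633;  h_96 = 770;  h_97 = 836;  h_98 = 500
  h_99 = 621;  h_100 = 123;  h_101 = 621;  h_102 = 339;  h_103 = 72;  h_104 = 841
  h_105 = 781;  h_106 = 952;  h_107 = 881;  h_108 = 1003;  h_109 = 13;  h_110 = 153
  h_111 = 559;  h_112 = 113;  h_113 = 696;  h_114 = 742;  h_115 = 645;  h_116 = 128
  h_117 = 484;  h_118 = 138;  h_119 = 102;  h_120 = 611;  h_121 = 512;  h_122 = 100
  h_123 = 591;  h_124 = 799;  h_125 = 478;  h_126 = 700;  h_127 = 890;  h_128 = 554
  h_129 = 818;  h_130 = 816;  h_131 = 202;  h_132 = 232;  h_133 = 495;  h_134 = 832
  h_135 = 616;  h_136 = 444;  h_137 = 548;  h_138 = 35;  h_139 = 191;  h_140 = 58
  h_141 = 2;  h_142 = 14;  h_143 = 508;  h_144 = 211;  h_145 = 177;  h_146 = 787
  h_147 = 85;  h_148 = 172;  h_149 = 408;  h_150 = 973;  h_151 = 686;  h_152 = 681
  h_153 = 935;  h_154 = 391;  h_155 = 696;  h_156 = 538;  h_157 = 809;  h_158 = 642
  h_159 = 180;  h_160 = 632;  h_161 = 442;  h_162 = 460;  h_163 = 667;  h_164 = 95
  h_165 = 183;  h_166 = 9;  h_167 = 100;  h_168 = 161;  h_169 = 690;  h_170 = 86
  h_171 = 171;  h_172 = 913;  h_173 = 173;  h_174 = 653;  h_175 = 409;  h_176 = 669
  h_177 = 166;  h_178 = 160;  h_179 = 981;  h_180 = 532;  h_181 = 228;  h_182 = 366
  h_183 = 346;  h_184 = 198;  h_185 = 530;  h_186 = 553;  h_187 = 815;  h_188 = 50
  h_189 = 300;  h_190 = 777;  h_191 = 893;  h_192 = 28;  h_193 = 923;  h_194 = 99
  h_195 = 795;  h_196 = 432;  h_197 = 352;  h_198 = 199;  h_199 = 144;  h_200 = 639
  h_201 = 65;  h_202 = 312;  h_203 = 457;  h_204 = 682;  h_205 = 207;  h_206 = 93
  h_207 = 967;  h_208 = 1006;  h_209 = 552;  h_210 = 509;  h_211 = 169;  h_212 = 127
  h_213 = 492;  h_214 = 506;  h_215 = 929
h_216 = 248·929 + 642·506 + 727·492 = 792
h_217 = 248·792 + 642·929 + 727·506 = 346

346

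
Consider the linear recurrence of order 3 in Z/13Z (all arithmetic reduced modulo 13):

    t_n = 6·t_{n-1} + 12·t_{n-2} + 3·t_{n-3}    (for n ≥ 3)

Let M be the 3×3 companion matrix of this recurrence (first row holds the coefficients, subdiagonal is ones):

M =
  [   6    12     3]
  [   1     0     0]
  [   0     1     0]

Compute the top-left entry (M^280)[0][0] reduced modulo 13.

(M^280)[0][0] is the top entry after applying M 280 times to the unit state (1, 0, 0). Equivalently it is h_{282} for the auxiliary sequence (h_n) obeying the same recurrence with h_2 = 1 and h_i = 0 for 0 ≤ i < 2:
h_3 = 6·1 + 12·0 + 3·0 = 6
h_4 = 6·6 + 12·1 + 3·0 = 9
h_5 = 6·9 + 12·6 + 3·1 = 12
h_6 = 6·12 + 12·9 + 3·6 = 3
h_7 = 6·3 + 12·12 + 3·9 = 7
h_8 = 6·7 + 12·3 + 3·12 = 10
Continuing the recurrence:
  h_9 = 10;  h_10 = 6;  h_11 = 4;  h_12 = 9;  h_13 = 3;  h_14 = 8
  h_15 = 7;  h_16 = 4;  h_17 = 2;  h_18 = 3;  h_19 = 2;  h_20 = 2
  h_21 = 6;  h_22 = 1;  h_23 = 6;  h_24 = 1;  h_25 = 3;  h_26 = 9
  h_27 = 2;  h_28 = 12;  h_29 = 6;  h_30 = 4;  h_31 = 2;  h_32 = 0
  h_33 = 10;  h_34 = 1;  h_35 = 9;  h_36 = 5;  h_37 = 11;  h_38 = 10
  h_39 = 12;  h_40 = 4;  h_41 = 3;  h_42 = 11;  h_43 = 10;  h_44 = 6
  h_45 = 7;  h_46 = 1;  h_47 = 4;  h_48 = 5;  h_49 = 3;  h_50 = 12
  h_51 = 6;  h_52 = 7;  h_53 = 7;  h_54 = 1;  h_55 = 7;  h_56 = 10
  h_57 = 4;  h_58 = 9;  h_59 = 2;  h_60 = 2;  h_61 = 11;  h_62 = 5
  h_63 = 12;  h_64 = 9;  h_65 = 5;  h_66 = 5;  h_67 = 0;  h_68 = 10
  h_69 = 10;  h_70 = 11;  h_71 = 8;  h_72 = 2;  h_73 = 11;  h_74 = 10
  h_75 = 3;  h_76 = 2;  h_77 = 0;  h_78 = 7;  h_79 = 9;  h_80 = 8
  h_81 = 8;  h_82 = 2;  h_83 = 2;  h_84 = 8;  h_85 = 0;  h_86 = 11
  h_87 = 12;  h_88 = 9;  h_89 = 10;  h_90 = 9;  h_91 = 6;  h_92 = 5
  h_93 = 12;  h_94 = 7;  h_95 = 6;  h_96 = 0;  h_97 = 2;  h_98 = 4
  h_99 = 9;  h_100 = 4;  h_101 = 1;  h_102 = 3;  h_103 = 3;  h_104 = 5
  h_105 = 10;  h_106 = 12;  h_107 = 12;  h_108 = 12;  h_109 = 5;  h_110 = 2
  h_111 = 4;  h_112 = 11;  h_113 = 3;  h_114 = 6;  h_115 = 1;  h_116 = 9
  h_117 = 6;  h_118 = 4;  h_119 = 6;  h_120 = 11;  h_121 = 7;  h_122 = 10
  h_123 = 8;  h_124 = 7;  h_125 = 12;  h_126 = 11;  h_127 = 10;  h_128 = 7
  h_129 = 0;  h_130 = 10;  h_131 = 3;  h_132 = 8;  h_133 = 10;  h_134 = 9
  h_135 = 3;  h_136 = 0;  h_137 = 11;  h_138 = 10;  h_139 = 10;  h_140 = 5
  h_141 = 11;  h_142 = 0;  h_143 = 4;  h_144 = 5;  h_145 = 0;  h_146 = 7
  h_147 = 5;  h_148 = 10;  h_149 = 11;  h_150 = 6;  h_151 = 3;  h_152 = 6
  h_153 = 12;  h_154 = 10;  h_155 = 1;  h_156 = 6;  h_157 = 0;  h_158 = 10
  h_159 = 0;  h_160 = 3;  h_161 = 9;  h_162 = 12;  h_163 = 7;  h_164 = 5
  h_165 = 7;  h_166 = 6;  h_167 = 5;  h_168 = 6;  h_169 = 10;  h_170 = 4
  h_171 = 6;  h_172 = 10;  h_173 = 1;  h_174 = 1;  h_175 = 9;  h_176 = 4
  h_177 = 5;  h_178 = 1;  h_179 = 0;  h_180 = 1;  h_181 = 9;  h_182 = 1
  h_183 = 0;  h_184 = 0;  h_185 = 3;  h_186 = 5;  h_187 = 1;  h_188 = 10
  h_189 = 9;  h_190 = 8;  h_191 = 4;  h_192 = 4;  h_193 = 5;  h_194 = 12
  h_195 = 1;  h_196 = 9;  h_197 = 11;  h_198 = 8;  h_199 = 12;  h_200 = 6
  h_201 = 9;  h_202 = 6;  h_203 = 6;  h_204 = 5;  h_205 = 3;  h_206 = 5
  h_207 = 3;  h_208 = 9;  h_209 = 1;  h_210 = 6;  h_211 = 10;  h_212 = 5
  h_213 = 12;  h_214 = 6;  h_215 = 0;  h_216 = 4;  h_217 = 3;  h_218 = 1
  h_219 = 2;  h_220 = 7;  h_221 = 4;  h_222 = 10;  h_223 = 12;  h_224 = 9
  h_225 = 7;  h_226 = 4;  h_227 = 5;  h_228 = 8;  h_229 = 3;  h_230 = 12
  h_231 = 2;  h_232 = 9;  h_233 = 10;  h_234 = 5;  h_235 = 8;  h_236 = 8
  h_237 = 3;  h_238 = 8;  h_239 = 4;  h_240 = 12;  h_241 = 1;  h_242 = 6
  h_243 = 6;  h_244 = 7;  h_245 = 2;  h_246 = 10;  h_247 = 1;  h_248 = 2
  h_249 = 2;  h_250 = 0;  h_251 = 4;  h_252 = 4;  h_253 = 7;  h_254 = 11
  h_255 = 6;  h_256 = 7;  h_257 = 4;  h_258 = 9;  h_259 = 6;  h_260 = 0
  h_261 = 8;  h_262 = 1;  h_263 = 11;  h_264 = 11;  h_265 = 6;  h_266 = 6
  h_267 = 11;  h_268 = 0;  h_269 = 7;  h_270 = 10;  h_271 = 1;  h_272 = 4
  h_273 = 1;  h_274 = 5;  h_275 = 2;  h_276 = 10;  h_277 = 8;  h_278 = 5
  h_279 = 0;  h_280 = 6
h_281 = 6·6 + 12·0 + 3·5 = 12
h_282 = 6·12 + 12·6 + 3·0 = 1

1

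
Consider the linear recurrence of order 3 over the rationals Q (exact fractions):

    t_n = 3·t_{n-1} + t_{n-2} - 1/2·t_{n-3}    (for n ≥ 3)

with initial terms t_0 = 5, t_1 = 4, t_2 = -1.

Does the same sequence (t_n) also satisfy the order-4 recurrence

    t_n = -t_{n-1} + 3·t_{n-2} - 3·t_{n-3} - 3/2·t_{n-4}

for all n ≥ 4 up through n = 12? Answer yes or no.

Terms t_0..t_12: 5, 4, -1, -3/2, -15/2, -47/2, -309/4, -503/2, -820, -21383/8, -69703/8, -56803/2, -1481295/16
n=4: candidate gives -21, actual t_4 = -15/2 ✗

no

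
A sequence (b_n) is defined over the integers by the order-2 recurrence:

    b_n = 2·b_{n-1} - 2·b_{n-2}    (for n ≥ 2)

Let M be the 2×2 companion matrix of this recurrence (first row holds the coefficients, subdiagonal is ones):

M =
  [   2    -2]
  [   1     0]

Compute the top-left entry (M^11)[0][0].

0

(M^11)[0][0] is the top entry after applying M 11 times to the unit state (1, 0). Equivalently it is h_{12} for the auxiliary sequence (h_n) obeying the same recurrence with h_1 = 1 and h_i = 0 for 0 ≤ i < 1:
h_2 = 2·1 + -2·0 = 2
h_3 = 2·2 + -2·1 = 2
h_4 = 2·2 + -2·2 = 0
h_5 = 2·0 + -2·2 = -4
h_6 = 2·-4 + -2·0 = -8
h_7 = 2·-8 + -2·-4 = -8
h_8 = 2·-8 + -2·-8 = 0
h_9 = 2·0 + -2·-8 = 16
h_10 = 2·16 + -2·0 = 32
h_11 = 2·32 + -2·16 = 32
h_12 = 2·32 + -2·32 = 0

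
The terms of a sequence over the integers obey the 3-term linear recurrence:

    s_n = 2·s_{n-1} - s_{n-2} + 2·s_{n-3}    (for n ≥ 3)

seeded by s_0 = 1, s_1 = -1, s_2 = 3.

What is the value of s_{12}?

3277

s_3 = 2·3 + -1·-1 + 2·1 = 9
s_4 = 2·9 + -1·3 + 2·-1 = 13
s_5 = 2·13 + -1·9 + 2·3 = 23
s_6 = 2·23 + -1·13 + 2·9 = 51
s_7 = 2·51 + -1·23 + 2·13 = 105
s_8 = 2·105 + -1·51 + 2·23 = 205
s_9 = 2·205 + -1·105 + 2·51 = 407
s_10 = 2·407 + -1·205 + 2·105 = 819
s_11 = 2·819 + -1·407 + 2·205 = 1641
s_12 = 2·1641 + -1·819 + 2·407 = 3277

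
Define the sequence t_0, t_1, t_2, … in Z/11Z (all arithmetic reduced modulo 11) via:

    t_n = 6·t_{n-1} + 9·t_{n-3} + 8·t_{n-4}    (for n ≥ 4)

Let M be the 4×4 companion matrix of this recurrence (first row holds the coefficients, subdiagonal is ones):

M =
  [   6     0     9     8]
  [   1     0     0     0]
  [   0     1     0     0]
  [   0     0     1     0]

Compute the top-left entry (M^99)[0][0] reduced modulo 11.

(M^99)[0][0] is the top entry after applying M 99 times to the unit state (1, 0, 0, 0). Equivalently it is h_{102} for the auxiliary sequence (h_n) obeying the same recurrence with h_3 = 1 and h_i = 0 for 0 ≤ i < 3:
h_4 = 6·1 + 0·0 + 9·0 + 8·0 = 6
h_5 = 6·6 + 0·1 + 9·0 + 8·0 = 3
h_6 = 6·3 + 0·6 + 9·1 + 8·0 = 5
h_7 = 6·5 + 0·3 + 9·6 + 8·1 = 4
h_8 = 6·4 + 0·5 + 9·3 + 8·6 = 0
h_9 = 6·0 + 0·4 + 9·5 + 8·3 = 3
h_10 = 6·3 + 0·0 + 9·4 + 8·5 = 6
h_11 = 6·6 + 0·3 + 9·0 + 8·4 = 2
h_12 = 6·2 + 0·6 + 9·3 + 8·0 = 6
h_13 = 6·6 + 0·2 + 9·6 + 8·3 = 4
h_14 = 6·4 + 0·6 + 9·2 + 8·6 = 2
h_15 = 6·2 + 0·4 + 9·6 + 8·2 = 5
h_16 = 6·5 + 0·2 + 9·4 + 8·6 = 4
h_17 = 6·4 + 0·5 + 9·2 + 8·4 = 8
h_18 = 6·8 + 0·4 + 9·5 + 8·2 = 10
h_19 = 6·10 + 0·8 + 9·4 + 8·5 = 4
h_20 = 6·4 + 0·10 + 9·8 + 8·4 = 7
h_21 = 6·7 + 0·4 + 9·10 + 8·8 = 9
h_22 = 6·9 + 0·7 + 9·4 + 8·10 = 5
h_23 = 6·5 + 0·9 + 9·7 + 8·4 = 4
h_24 = 6·4 + 0·5 + 9·9 + 8·7 = 7
h_25 = 6·7 + 0·4 + 9·5 + 8·9 = 5
h_26 = 6·5 + 0·7 + 9·4 + 8·5 = 7
h_27 = 6·7 + 0·5 + 9·7 + 8·4 = 5
h_28 = 6·5 + 0·7 + 9·5 + 8·7 = 10
h_29 = 6·10 + 0·5 + 9·7 + 8·5 = 9
h_30 = 6·9 + 0·10 + 9·5 + 8·7 = 1
h_31 = 6·1 + 0·9 + 9·10 + 8·5 = 4
h_32 = 6·4 + 0·1 + 9·9 + 8·10 = 9
h_33 = 6·9 + 0·4 + 9·1 + 8·9 = 3
h_34 = 6·3 + 0·9 + 9·4 + 8·1 = 7
h_35 = 6·7 + 0·3 + 9·9 + 8·4 = 1
h_36 = 6·1 + 0·7 + 9·3 + 8·9 = 6
h_37 = 6·6 + 0·1 + 9·7 + 8·3 = 2
h_38 = 6·2 + 0·6 + 9·1 + 8·7 = 0
h_39 = 6·0 + 0·2 + 9·6 + 8·1 = 7
h_40 = 6·7 + 0·0 + 9·2 + 8·6 = 9
h_41 = 6·9 + 0·7 + 9·0 + 8·2 = 4
h_42 = 6·4 + 0·9 + 9·7 + 8·0 = 10
h_43 = 6·10 + 0·4 + 9·9 + 8·7 = 10
h_44 = 6·10 + 0·10 + 9·4 + 8·9 = 3
h_45 = 6·3 + 0·10 + 9·10 + 8·4 = 8
h_46 = 6·8 + 0·3 + 9·10 + 8·10 = 9
h_47 = 6·9 + 0·8 + 9·3 + 8·10 = 7
h_48 = 6·7 + 0·9 + 9·8 + 8·3 = 6
h_49 = 6·6 + 0·7 + 9·9 + 8·8 = 5
h_50 = 6·5 + 0·6 + 9·7 + 8·9 = 0
h_51 = 6·0 + 0·5 + 9·6 + 8·7 = 0
h_52 = 6·0 + 0·0 + 9·5 + 8·6 = 5
h_53 = 6·5 + 0·0 + 9·0 + 8·5 = 4
h_54 = 6·4 + 0·5 + 9·0 + 8·0 = 2
h_55 = 6·2 + 0·4 + 9·5 + 8·0 = 2
h_56 = 6·2 + 0·2 + 9·4 + 8·5 = 0
h_57 = 6·0 + 0·2 + 9·2 + 8·4 = 6
h_58 = 6·6 + 0·0 + 9·2 + 8·2 = 4
h_59 = 6·4 + 0·6 + 9·0 + 8·2 = 7
h_60 = 6·7 + 0·4 + 9·6 + 8·0 = 8
h_61 = 6·8 + 0·7 + 9·4 + 8·6 = 0
h_62 = 6·0 + 0·8 + 9·7 + 8·4 = 7
h_63 = 6·7 + 0·0 + 9·8 + 8·7 = 5
h_64 = 6·5 + 0·7 + 9·0 + 8·8 = 6
h_65 = 6·6 + 0·5 + 9·7 + 8·0 = 0
h_66 = 6·0 + 0·6 + 9·5 + 8·7 = 2
h_67 = 6·2 + 0·0 + 9·6 + 8·5 = 7
h_68 = 6·7 + 0·2 + 9·0 + 8·6 = 2
h_69 = 6·2 + 0·7 + 9·2 + 8·0 = 8
h_70 = 6·8 + 0·2 + 9·7 + 8·2 = 6
h_71 = 6·6 + 0·8 + 9·2 + 8·7 = 0
h_72 = 6·0 + 0·6 + 9·8 + 8·2 = 0
h_73 = 6·0 + 0·0 + 9·6 + 8·8 = 8
h_74 = 6·8 + 0·0 + 9·0 + 8·6 = 8
h_75 = 6·8 + 0·8 + 9·0 + 8·0 = 4
h_76 = 6·4 + 0·8 + 9·8 + 8·0 = 8
h_77 = 6·8 + 0·4 + 9·8 + 8·8 = 8
h_78 = 6·8 + 0·8 + 9·4 + 8·8 = 5
h_79 = 6·5 + 0·8 + 9·8 + 8·4 = 2
h_80 = 6·2 + 0·5 + 9·8 + 8·8 = 5
h_81 = 6·5 + 0·2 + 9·5 + 8·8 = 7
h_82 = 6·7 + 0·5 + 9·2 + 8·5 = 1
h_83 = 6·1 + 0·7 + 9·5 + 8·2 = 1
h_84 = 6·1 + 0·1 + 9·7 + 8·5 = 10
h_85 = 6·10 + 0·1 + 9·1 + 8·7 = 4
h_86 = 6·4 + 0·10 + 9·1 + 8·1 = 8
h_87 = 6·8 + 0·4 + 9·10 + 8·1 = 3
h_88 = 6·3 + 0·8 + 9·4 + 8·10 = 2
h_89 = 6·2 + 0·3 + 9·8 + 8·4 = 6
h_90 = 6·6 + 0·2 + 9·3 + 8·8 = 6
h_91 = 6·6 + 0·6 + 9·2 + 8·3 = 1
h_92 = 6·1 + 0·6 + 9·6 + 8·2 = 10
h_93 = 6·10 + 0·1 + 9·6 + 8·6 = 8
h_94 = 6·8 + 0·10 + 9·1 + 8·6 = 6
h_95 = 6·6 + 0·8 + 9·10 + 8·1 = 2
h_96 = 6·2 + 0·6 + 9·8 + 8·10 = 10
h_97 = 6·10 + 0·2 + 9·6 + 8·8 = 2
h_98 = 6·2 + 0·10 + 9·2 + 8·6 = 1
h_99 = 6·1 + 0·2 + 9·10 + 8·2 = 2
h_100 = 6·2 + 0·1 + 9·2 + 8·10 = 0
h_101 = 6·0 + 0·2 + 9·1 + 8·2 = 3
h_102 = 6·3 + 0·0 + 9·2 + 8·1 = 0

0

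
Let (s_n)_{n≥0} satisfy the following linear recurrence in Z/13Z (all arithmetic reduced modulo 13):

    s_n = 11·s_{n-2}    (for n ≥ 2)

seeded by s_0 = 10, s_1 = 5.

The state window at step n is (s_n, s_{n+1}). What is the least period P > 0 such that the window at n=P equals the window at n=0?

n=0: window = (10, 5)
n=1: window = (5, 6)
n=2: window = (6, 3)
n=3: window = (3, 1)
n=4: window = (1, 7)
n=5: window = (7, 11)
n=6: window = (11, 12)
n=7: window = (12, 4)
n=8: window = (4, 2)
n=9: window = (2, 5)
n=10: window = (5, 9)
n=11: window = (9, 3)
n=12: window = (3, 8)
n=13: window = (8, 7)
n=14: window = (7, 10)
n=15: window = (10, 12)
n=16: window = (12, 6)
n=17: window = (6, 2)
n=18: window = (2, 1)
n=19: window = (1, 9)
n=20: window = (9, 11)
n=21: window = (11, 8)
n=22: window = (8, 4)
n=23: window = (4, 10)
n=24: window = (10, 5)
window at n=24 equals window at n=0 → period = 24

24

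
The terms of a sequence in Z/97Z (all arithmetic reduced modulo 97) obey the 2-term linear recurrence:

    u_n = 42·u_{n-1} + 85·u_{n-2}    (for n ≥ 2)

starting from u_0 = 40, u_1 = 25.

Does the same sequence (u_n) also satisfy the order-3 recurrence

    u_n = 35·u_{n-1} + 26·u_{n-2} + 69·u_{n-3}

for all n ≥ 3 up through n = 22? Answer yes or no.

Terms u_0..u_22: 40, 25, 85, 69, 35, 60, 63, 83, 14, 77, 59, 2, 55, 55, 1, 61, 28, 56, 76, 95, 71, 96, 76
n=3: candidate gives 80, actual u_3 = 69 ✗

no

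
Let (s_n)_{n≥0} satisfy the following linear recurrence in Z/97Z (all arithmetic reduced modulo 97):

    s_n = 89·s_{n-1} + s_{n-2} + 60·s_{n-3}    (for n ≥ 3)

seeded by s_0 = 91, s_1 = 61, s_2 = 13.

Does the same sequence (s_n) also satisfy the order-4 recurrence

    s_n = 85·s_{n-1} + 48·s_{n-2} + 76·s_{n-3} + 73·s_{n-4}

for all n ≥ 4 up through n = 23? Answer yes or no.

no

Terms s_0..s_23: 91, 61, 13, 82, 10, 6, 32, 59, 17, 0, 65, 15, 42, 87, 52, 57, 63, 54, 44, 87, 66, 65, 13, 41
n=4: candidate gives 55, actual s_4 = 10 ✗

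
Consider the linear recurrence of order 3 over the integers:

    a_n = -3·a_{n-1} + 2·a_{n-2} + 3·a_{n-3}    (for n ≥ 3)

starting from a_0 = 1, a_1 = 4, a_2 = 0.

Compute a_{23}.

a_3 = -3·0 + 2·4 + 3·1 = 11
a_4 = -3·11 + 2·0 + 3·4 = -21
a_5 = -3·-21 + 2·11 + 3·0 = 85
a_6 = -3·85 + 2·-21 + 3·11 = -264
a_7 = -3·-264 + 2·85 + 3·-21 = 899
a_8 = -3·899 + 2·-264 + 3·85 = -2970
a_9 = -3·-2970 + 2·899 + 3·-264 = 9916
a_10 = -3·9916 + 2·-2970 + 3·899 = -32991
a_11 = -3·-32991 + 2·9916 + 3·-2970 = 109895
a_12 = -3·109895 + 2·-32991 + 3·9916 = -365919
a_13 = -3·-365919 + 2·109895 + 3·-32991 = 1218574
a_14 = -3·1218574 + 2·-365919 + 3·109895 = -4057875
a_15 = -3·-4057875 + 2·1218574 + 3·-365919 = 13513016
a_16 = -3·13513016 + 2·-4057875 + 3·1218574 = -44999076
a_17 = -3·-44999076 + 2·13513016 + 3·-4057875 = 149849635
a_18 = -3·149849635 + 2·-44999076 + 3·13513016 = -499008009
a_19 = -3·-499008009 + 2·149849635 + 3·-44999076 = 1661726069
a_20 = -3·1661726069 + 2·-499008009 + 3·149849635 = -5533645320
a_21 = -3·-5533645320 + 2·1661726069 + 3·-499008009 = 18427364071
a_22 = -3·18427364071 + 2·-5533645320 + 3·1661726069 = -61364204646
a_23 = -3·-61364204646 + 2·18427364071 + 3·-5533645320 = 204346406120

204346406120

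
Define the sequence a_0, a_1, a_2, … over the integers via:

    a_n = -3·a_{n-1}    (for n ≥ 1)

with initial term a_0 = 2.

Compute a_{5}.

-486

a_1 = -3·2 = -6
a_2 = -3·-6 = 18
a_3 = -3·18 = -54
a_4 = -3·-54 = 162
a_5 = -3·162 = -486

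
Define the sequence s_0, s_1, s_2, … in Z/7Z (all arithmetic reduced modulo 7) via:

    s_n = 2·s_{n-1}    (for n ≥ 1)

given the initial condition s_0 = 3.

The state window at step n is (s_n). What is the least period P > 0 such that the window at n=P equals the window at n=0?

n=0: window = (3)
n=1: window = (6)
n=2: window = (5)
n=3: window = (3)
window at n=3 equals window at n=0 → period = 3

3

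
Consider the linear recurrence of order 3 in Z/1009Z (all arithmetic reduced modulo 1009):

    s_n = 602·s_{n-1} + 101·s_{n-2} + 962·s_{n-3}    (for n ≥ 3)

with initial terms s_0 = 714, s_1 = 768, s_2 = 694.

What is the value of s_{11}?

825

s_3 = 602·694 + 101·768 + 962·714 = 685
s_4 = 602·685 + 101·694 + 962·768 = 390
s_5 = 602·390 + 101·685 + 962·694 = 935
s_6 = 602·935 + 101·390 + 962·685 = 989
s_7 = 602·989 + 101·935 + 962·390 = 498
s_8 = 602·498 + 101·989 + 962·935 = 572
s_9 = 602·572 + 101·498 + 962·989 = 54
s_10 = 602·54 + 101·572 + 962·498 = 280
s_11 = 602·280 + 101·54 + 962·572 = 825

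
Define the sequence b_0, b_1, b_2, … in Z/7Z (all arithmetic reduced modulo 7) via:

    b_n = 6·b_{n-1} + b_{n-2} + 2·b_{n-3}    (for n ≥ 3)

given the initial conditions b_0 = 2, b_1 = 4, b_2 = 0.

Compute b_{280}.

4

b_3 = 6·0 + 1·4 + 2·2 = 1
b_4 = 6·1 + 1·0 + 2·4 = 0
b_5 = 6·0 + 1·1 + 2·0 = 1
b_6 = 6·1 + 1·0 + 2·1 = 1
b_7 = 6·1 + 1·1 + 2·0 = 0
b_8 = 6·0 + 1·1 + 2·1 = 3
Continuing the recurrence:
  b_9 = 6;  b_10 = 4;  b_11 = 1;  b_12 = 1;  b_13 = 1;  b_14 = 2
  b_15 = 1;  b_16 = 3;  b_17 = 2;  b_18 = 3;  b_19 = 5;  b_20 = 2
  b_21 = 2;  b_22 = 3;  b_23 = 3;  b_24 = 4;  b_25 = 5;  b_26 = 5
  b_27 = 1;  b_28 = 0;  b_29 = 4;  b_30 = 5;  b_31 = 6;  b_32 = 0
  b_33 = 2;  b_34 = 3;  b_35 = 6;  b_36 = 1;  b_37 = 4;  b_38 = 2
  b_39 = 4;  b_40 = 6;  b_41 = 2;  b_42 = 5;  b_43 = 2;  b_44 = 0
  b_45 = 5;  b_46 = 6;  b_47 = 6;  b_48 = 3;  b_49 = 1;  b_50 = 0
  b_51 = 0;  b_52 = 2;  b_53 = 5;  b_54 = 4;  b_55 = 5;  b_56 = 2
  b_57 = 4;  b_58 = 1;  b_59 = 0;  b_60 = 2;  b_61 = 0;  b_62 = 2
  b_63 = 2;  b_64 = 0;  b_65 = 6;  b_66 = 5;  b_67 = 1;  b_68 = 2
  b_69 = 2;  b_70 = 2;  b_71 = 4;  b_72 = 2;  b_73 = 6;  b_74 = 4
  b_75 = 6;  b_76 = 3;  b_77 = 4;  b_78 = 4;  b_79 = 6;  b_80 = 6
  b_81 = 1;  b_82 = 3;  b_83 = 3;  b_84 = 2;  b_85 = 0;  b_86 = 1
  b_87 = 3;  b_88 = 5;  b_89 = 0;  b_90 = 4;  b_91 = 6;  b_92 = 5
  b_93 = 2;  b_94 = 1;  b_95 = 4;  b_96 = 1;  b_97 = 5;  b_98 = 4
  b_99 = 3;  b_100 = 4;  b_101 = 0;  b_102 = 3;  b_103 = 5;  b_104 = 5
  b_105 = 6;  b_106 = 2;  b_107 = 0;  b_108 = 0;  b_109 = 4;  b_110 = 3
  b_111 = 1;  b_112 = 3;  b_113 = 4;  b_114 = 1;  b_115 = 2;  b_116 = 0
  b_117 = 4;  b_118 = 0;  b_119 = 4;  b_120 = 4;  b_121 = 0;  b_122 = 5
  b_123 = 3;  b_124 = 2;  b_125 = 4;  b_126 = 4;  b_127 = 4;  b_128 = 1
  b_129 = 4;  b_130 = 5;  b_131 = 1;  b_132 = 5;  b_133 = 6;  b_134 = 1
  b_135 = 1;  b_136 = 5;  b_137 = 5;  b_138 = 2;  b_139 = 6;  b_140 = 6
  b_141 = 4;  b_142 = 0;  b_143 = 2;  b_144 = 6;  b_145 = 3;  b_146 = 0
  b_147 = 1;  b_148 = 5;  b_149 = 3;  b_150 = 4;  b_151 = 2;  b_152 = 1
  b_153 = 2;  b_154 = 3;  b_155 = 1;  b_156 = 6;  b_157 = 1;  b_158 = 0
  b_159 = 6;  b_160 = 3;  b_161 = 3;  b_162 = 5;  b_163 = 4;  b_164 = 0
  b_165 = 0;  b_166 = 1;  b_167 = 6;  b_168 = 2;  b_169 = 6;  b_170 = 1
  b_171 = 2;  b_172 = 4;  b_173 = 0;  b_174 = 1;  b_175 = 0;  b_176 = 1
  b_177 = 1;  b_178 = 0;  b_179 = 3;  b_180 = 6;  b_181 = 4;  b_182 = 1
  b_183 = 1;  b_184 = 1;  b_185 = 2;  b_186 = 1;  b_187 = 3;  b_188 = 2
  b_189 = 3;  b_190 = 5;  b_191 = 2;  b_192 = 2;  b_193 = 3;  b_194 = 3
  b_195 = 4;  b_196 = 5;  b_197 = 5;  b_198 = 1;  b_199 = 0;  b_200 = 4
  b_201 = 5;  b_202 = 6;  b_203 = 0;  b_204 = 2;  b_205 = 3;  b_206 = 6
  b_207 = 1;  b_208 = 4;  b_209 = 2;  b_210 = 4;  b_211 = 6;  b_212 = 2
  b_213 = 5;  b_214 = 2;  b_215 = 0;  b_216 = 5;  b_217 = 6;  b_218 = 6
  b_219 = 3;  b_220 = 1;  b_221 = 0;  b_222 = 0;  b_223 = 2;  b_224 = 5
  b_225 = 4;  b_226 = 5;  b_227 = 2;  b_228 = 4;  b_229 = 1;  b_230 = 0
  b_231 = 2;  b_232 = 0;  b_233 = 2;  b_234 = 2;  b_235 = 0;  b_236 = 6
  b_237 = 5;  b_238 = 1;  b_239 = 2;  b_240 = 2;  b_241 = 2;  b_242 = 4
  b_243 = 2;  b_244 = 6;  b_245 = 4;  b_246 = 6;  b_247 = 3;  b_248 = 4
  b_249 = 4;  b_250 = 6;  b_251 = 6;  b_252 = 1;  b_253 = 3;  b_254 = 3
  b_255 = 2;  b_256 = 0;  b_257 = 1;  b_258 = 3;  b_259 = 5;  b_260 = 0
  b_261 = 4;  b_262 = 6;  b_263 = 5;  b_264 = 2;  b_265 = 1;  b_266 = 4
  b_267 = 1;  b_268 = 5;  b_269 = 4;  b_270 = 3;  b_271 = 4;  b_272 = 0
  b_273 = 3;  b_274 = 5;  b_275 = 5;  b_276 = 6;  b_277 = 2;  b_278 = 0
b_279 = 6·0 + 1·2 + 2·6 = 0
b_280 = 6·0 + 1·0 + 2·2 = 4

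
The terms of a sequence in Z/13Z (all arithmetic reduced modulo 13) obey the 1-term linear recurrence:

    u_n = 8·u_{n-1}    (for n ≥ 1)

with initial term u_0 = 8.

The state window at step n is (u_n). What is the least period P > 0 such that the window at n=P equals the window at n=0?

n=0: window = (8)
n=1: window = (12)
n=2: window = (5)
n=3: window = (1)
n=4: window = (8)
window at n=4 equals window at n=0 → period = 4

4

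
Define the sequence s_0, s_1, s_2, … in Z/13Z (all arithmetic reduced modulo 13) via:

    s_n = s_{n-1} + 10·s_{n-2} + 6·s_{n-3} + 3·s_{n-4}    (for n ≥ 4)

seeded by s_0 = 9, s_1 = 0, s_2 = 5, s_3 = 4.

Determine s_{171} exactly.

0

s_4 = 1·4 + 10·5 + 6·0 + 3·9 = 3
s_5 = 1·3 + 10·4 + 6·5 + 3·0 = 8
s_6 = 1·8 + 10·3 + 6·4 + 3·5 = 12
s_7 = 1·12 + 10·8 + 6·3 + 3·4 = 5
s_8 = 1·5 + 10·12 + 6·8 + 3·3 = 0
s_9 = 1·0 + 10·5 + 6·12 + 3·8 = 3
Continuing the recurrence:
  s_10 = 4;  s_11 = 10;  s_12 = 3;  s_13 = 6;  s_14 = 4;  s_15 = 8
  s_16 = 2;  s_17 = 7;  s_18 = 9;  s_19 = 11;  s_20 = 6;  s_21 = 9
  s_22 = 6;  s_23 = 9;  s_24 = 11;  s_25 = 8;  s_26 = 8;  s_27 = 12
  s_28 = 4;  s_29 = 1;  s_30 = 7;  s_31 = 12;  s_32 = 9;  s_33 = 5
  s_34 = 6;  s_35 = 3;  s_36 = 3;  s_37 = 6;  s_38 = 7;  s_39 = 3
  s_40 = 1;  s_41 = 0;  s_42 = 10;  s_43 = 12;  s_44 = 11;  s_45 = 9
  s_46 = 0;  s_47 = 10;  s_48 = 6;  s_49 = 3;  s_50 = 6;  s_51 = 11
  s_52 = 3;  s_53 = 2;  s_54 = 12;  s_55 = 5;  s_56 = 3;  s_57 = 1
  s_58 = 6;  s_59 = 10;  s_60 = 7;  s_61 = 3;  s_62 = 8;  s_63 = 6
  s_64 = 8;  s_65 = 8;  s_66 = 5;  s_67 = 8;  s_68 = 0;  s_69 = 4
  s_70 = 2;  s_71 = 1;  s_72 = 6;  s_73 = 1;  s_74 = 8;  s_75 = 5
  s_76 = 5;  s_77 = 2;  s_78 = 2;  s_79 = 2;  s_80 = 10;  s_81 = 9
  s_82 = 10;  s_83 = 10;  s_84 = 12;  s_85 = 4;  s_86 = 6;  s_87 = 5
  s_88 = 8;  s_89 = 2;  s_90 = 0;  s_91 = 5;  s_92 = 2;  s_93 = 6
  s_94 = 4;  s_95 = 0;  s_96 = 4;  s_97 = 7;  s_98 = 7;  s_99 = 10
  s_100 = 4;  s_101 = 11;  s_102 = 2;  s_103 = 10;  s_104 = 4;  s_105 = 6
  s_106 = 8;  s_107 = 5;  s_108 = 3;  s_109 = 2;  s_110 = 8;  s_111 = 9
  s_112 = 6;  s_113 = 7;  s_114 = 2;  s_115 = 5;  s_116 = 7;  s_117 = 12
  s_118 = 1;  s_119 = 9;  s_120 = 8;  s_121 = 10;  s_122 = 4;  s_123 = 10
  s_124 = 4;  s_125 = 2;  s_126 = 10;  s_127 = 6;  s_128 = 0;  s_129 = 9
  s_130 = 10;  s_131 = 1;  s_132 = 12;  s_133 = 5;  s_134 = 5;  s_135 = 0
  s_136 = 12;  s_137 = 5;  s_138 = 10;  s_139 = 2;  s_140 = 12;  s_141 = 3
  s_142 = 9;  s_143 = 0;  s_144 = 1;  s_145 = 12;  s_146 = 10;  s_147 = 6
  s_148 = 12;  s_149 = 12;  s_150 = 3;  s_151 = 5;  s_152 = 0;  s_153 = 0
  s_154 = 0;  s_155 = 2;  s_156 = 2;  s_157 = 9;  s_158 = 2;  s_159 = 6
  s_160 = 8;  s_161 = 3;  s_162 = 8;  s_163 = 0;  s_164 = 5;  s_165 = 10
  s_166 = 6;  s_167 = 6;  s_168 = 11;  s_169 = 7
s_170 = 1·7 + 10·11 + 6·6 + 3·6 = 2
s_171 = 1·2 + 10·7 + 6·11 + 3·6 = 0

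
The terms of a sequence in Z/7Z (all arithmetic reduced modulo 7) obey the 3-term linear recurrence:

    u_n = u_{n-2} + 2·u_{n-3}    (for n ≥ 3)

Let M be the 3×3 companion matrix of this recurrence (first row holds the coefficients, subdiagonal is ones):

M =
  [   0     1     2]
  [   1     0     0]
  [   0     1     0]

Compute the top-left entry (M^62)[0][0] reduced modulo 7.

(M^62)[0][0] is the top entry after applying M 62 times to the unit state (1, 0, 0). Equivalently it is h_{64} for the auxiliary sequence (h_n) obeying the same recurrence with h_2 = 1 and h_i = 0 for 0 ≤ i < 2:
h_3 = 0·1 + 1·0 + 2·0 = 0
h_4 = 0·0 + 1·1 + 2·0 = 1
h_5 = 0·1 + 1·0 + 2·1 = 2
h_6 = 0·2 + 1·1 + 2·0 = 1
h_7 = 0·1 + 1·2 + 2·1 = 4
h_8 = 0·4 + 1·1 + 2·2 = 5
h_9 = 0·5 + 1·4 + 2·1 = 6
h_10 = 0·6 + 1·5 + 2·4 = 6
h_11 = 0·6 + 1·6 + 2·5 = 2
h_12 = 0·2 + 1·6 + 2·6 = 4
h_13 = 0·4 + 1·2 + 2·6 = 0
h_14 = 0·0 + 1·4 + 2·2 = 1
h_15 = 0·1 + 1·0 + 2·4 = 1
h_16 = 0·1 + 1·1 + 2·0 = 1
h_17 = 0·1 + 1·1 + 2·1 = 3
h_18 = 0·3 + 1·1 + 2·1 = 3
h_19 = 0·3 + 1·3 + 2·1 = 5
h_20 = 0·5 + 1·3 + 2·3 = 2
h_21 = 0·2 + 1·5 + 2·3 = 4
h_22 = 0·4 + 1·2 + 2·5 = 5
h_23 = 0·5 + 1·4 + 2·2 = 1
h_24 = 0·1 + 1·5 + 2·4 = 6
h_25 = 0·6 + 1·1 + 2·5 = 4
h_26 = 0·4 + 1·6 + 2·1 = 1
h_27 = 0·1 + 1·4 + 2·6 = 2
h_28 = 0·2 + 1·1 + 2·4 = 2
h_29 = 0·2 + 1·2 + 2·1 = 4
h_30 = 0·4 + 1·2 + 2·2 = 6
h_31 = 0·6 + 1·4 + 2·2 = 1
h_32 = 0·1 + 1·6 + 2·4 = 0
h_33 = 0·0 + 1·1 + 2·6 = 6
h_34 = 0·6 + 1·0 + 2·1 = 2
h_35 = 0·2 + 1·6 + 2·0 = 6
h_36 = 0·6 + 1·2 + 2·6 = 0
h_37 = 0·0 + 1·6 + 2·2 = 3
h_38 = 0·3 + 1·0 + 2·6 = 5
h_39 = 0·5 + 1·3 + 2·0 = 3
h_40 = 0·3 + 1·5 + 2·3 = 4
h_41 = 0·4 + 1·3 + 2·5 = 6
h_42 = 0·6 + 1·4 + 2·3 = 3
h_43 = 0·3 + 1·6 + 2·4 = 0
h_44 = 0·0 + 1·3 + 2·6 = 1
h_45 = 0·1 + 1·0 + 2·3 = 6
h_46 = 0·6 + 1·1 + 2·0 = 1
h_47 = 0·1 + 1·6 + 2·1 = 1
h_48 = 0·1 + 1·1 + 2·6 = 6
h_49 = 0·6 + 1·1 + 2·1 = 3
h_50 = 0·3 + 1·6 + 2·1 = 1
h_51 = 0·1 + 1·3 + 2·6 = 1
h_52 = 0·1 + 1·1 + 2·3 = 0
h_53 = 0·0 + 1·1 + 2·1 = 3
h_54 = 0·3 + 1·0 + 2·1 = 2
h_55 = 0·2 + 1·3 + 2·0 = 3
h_56 = 0·3 + 1·2 + 2·3 = 1
h_57 = 0·1 + 1·3 + 2·2 = 0
h_58 = 0·0 + 1·1 + 2·3 = 0
h_59 = 0·0 + 1·0 + 2·1 = 2
h_60 = 0·2 + 1·0 + 2·0 = 0
h_61 = 0·0 + 1·2 + 2·0 = 2
h_62 = 0·2 + 1·0 + 2·2 = 4
h_63 = 0·4 + 1·2 + 2·0 = 2
h_64 = 0·2 + 1·4 + 2·2 = 1

1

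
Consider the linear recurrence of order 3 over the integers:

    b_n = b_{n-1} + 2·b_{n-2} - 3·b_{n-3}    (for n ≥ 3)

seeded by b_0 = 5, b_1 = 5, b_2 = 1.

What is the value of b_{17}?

b_3 = 1·1 + 2·5 + -3·5 = -4
b_4 = 1·-4 + 2·1 + -3·5 = -17
b_5 = 1·-17 + 2·-4 + -3·1 = -28
b_6 = 1·-28 + 2·-17 + -3·-4 = -50
b_7 = 1·-50 + 2·-28 + -3·-17 = -55
b_8 = 1·-55 + 2·-50 + -3·-28 = -71
b_9 = 1·-71 + 2·-55 + -3·-50 = -31
b_10 = 1·-31 + 2·-71 + -3·-55 = -8
b_11 = 1·-8 + 2·-31 + -3·-71 = 143
b_12 = 1·143 + 2·-8 + -3·-31 = 220
b_13 = 1·220 + 2·143 + -3·-8 = 530
b_14 = 1·530 + 2·220 + -3·143 = 541
b_15 = 1·541 + 2·530 + -3·220 = 941
b_16 = 1·941 + 2·541 + -3·530 = 433
b_17 = 1·433 + 2·941 + -3·541 = 692

692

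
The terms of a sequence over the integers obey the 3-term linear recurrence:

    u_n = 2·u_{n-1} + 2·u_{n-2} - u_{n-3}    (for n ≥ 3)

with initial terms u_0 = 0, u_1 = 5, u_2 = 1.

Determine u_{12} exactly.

u_3 = 2·1 + 2·5 + -1·0 = 12
u_4 = 2·12 + 2·1 + -1·5 = 21
u_5 = 2·21 + 2·12 + -1·1 = 65
u_6 = 2·65 + 2·21 + -1·12 = 160
u_7 = 2·160 + 2·65 + -1·21 = 429
u_8 = 2·429 + 2·160 + -1·65 = 1113
u_9 = 2·1113 + 2·429 + -1·160 = 2924
u_10 = 2·2924 + 2·1113 + -1·429 = 7645
u_11 = 2·7645 + 2·2924 + -1·1113 = 20025
u_12 = 2·20025 + 2·7645 + -1·2924 = 52416

52416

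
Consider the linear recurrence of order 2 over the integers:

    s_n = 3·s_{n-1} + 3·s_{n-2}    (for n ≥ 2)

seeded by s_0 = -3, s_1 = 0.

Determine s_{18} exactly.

s_2 = 3·0 + 3·-3 = -9
s_3 = 3·-9 + 3·0 = -27
s_4 = 3·-27 + 3·-9 = -108
s_5 = 3·-108 + 3·-27 = -405
s_6 = 3·-405 + 3·-108 = -1539
s_7 = 3·-1539 + 3·-405 = -5832
s_8 = 3·-5832 + 3·-1539 = -22113
s_9 = 3·-22113 + 3·-5832 = -83835
s_10 = 3·-83835 + 3·-22113 = -317844
s_11 = 3·-317844 + 3·-83835 = -1205037
s_12 = 3·-1205037 + 3·-317844 = -4568643
s_13 = 3·-4568643 + 3·-1205037 = -17321040
s_14 = 3·-17321040 + 3·-4568643 = -65669049
s_15 = 3·-65669049 + 3·-17321040 = -248970267
s_16 = 3·-248970267 + 3·-65669049 = -943917948
s_17 = 3·-943917948 + 3·-248970267 = -3578664645
s_18 = 3·-3578664645 + 3·-943917948 = -13567747779

-13567747779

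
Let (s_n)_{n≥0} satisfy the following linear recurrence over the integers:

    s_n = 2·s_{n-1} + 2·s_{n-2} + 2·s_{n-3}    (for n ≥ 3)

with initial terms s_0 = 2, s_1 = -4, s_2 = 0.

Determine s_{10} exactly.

-8736

s_3 = 2·0 + 2·-4 + 2·2 = -4
s_4 = 2·-4 + 2·0 + 2·-4 = -16
s_5 = 2·-16 + 2·-4 + 2·0 = -40
s_6 = 2·-40 + 2·-16 + 2·-4 = -120
s_7 = 2·-120 + 2·-40 + 2·-16 = -352
s_8 = 2·-352 + 2·-120 + 2·-40 = -1024
s_9 = 2·-1024 + 2·-352 + 2·-120 = -2992
s_10 = 2·-2992 + 2·-1024 + 2·-352 = -8736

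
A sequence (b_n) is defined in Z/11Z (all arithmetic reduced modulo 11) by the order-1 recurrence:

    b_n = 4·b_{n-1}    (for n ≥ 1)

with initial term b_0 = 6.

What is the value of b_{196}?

2

b_1 = 4·6 = 2
b_2 = 4·2 = 8
b_3 = 4·8 = 10
b_4 = 4·10 = 7
b_5 = 4·7 = 6
(b_5) = (6) = (b_0), so the sequence has period 5.
196 ≡ 1 (mod 5), hence b_196 = b_1 = 2.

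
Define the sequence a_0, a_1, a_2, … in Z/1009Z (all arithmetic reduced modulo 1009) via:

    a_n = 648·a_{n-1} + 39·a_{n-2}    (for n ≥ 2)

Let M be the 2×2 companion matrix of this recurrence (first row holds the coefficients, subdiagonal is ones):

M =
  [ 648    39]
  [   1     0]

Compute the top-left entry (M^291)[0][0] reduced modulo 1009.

328

(M^291)[0][0] is the top entry after applying M 291 times to the unit state (1, 0). Equivalently it is h_{292} for the auxiliary sequence (h_n) obeying the same recurrence with h_1 = 1 and h_i = 0 for 0 ≤ i < 1:
h_2 = 648·1 + 39·0 = 648
h_3 = 648·648 + 39·1 = 199
h_4 = 648·199 + 39·648 = 856
h_5 = 648·856 + 39·199 = 436
h_6 = 648·436 + 39·856 = 95
h_7 = 648·95 + 39·436 = 871
Continuing the recurrence:
  h_8 = 46;  h_9 = 210;  h_10 = 650;  h_11 = 565;  h_12 = 987;  h_13 = 716
  h_14 = 988;  h_15 = 190;  h_16 = 212;  h_17 = 499;  h_18 = 668;  h_19 = 293
  h_20 = 999;  h_21 = 911;  h_22 = 682;  h_23 = 208;  h_24 = 951;  h_25 = 798
  h_26 = 252;  h_27 = 690;  h_28 = 880;  h_29 = 831;  h_30 = 705;  h_31 = 893
  h_32 = 759;  h_33 = 970;  h_34 = 293;  h_35 = 669;  h_36 = 979;  h_37 = 597
  h_38 = 248;  h_39 = 349;  h_40 = 727;  h_41 = 387;  h_42 = 645;  h_43 = 192
  h_44 = 239;  h_45 = 920;  h_46 = 81;  h_47 = 585;  h_48 = 837;  h_49 = 151
  h_50 = 330;  h_51 = 776;  h_52 = 119;  h_53 = 422;  h_54 = 622;  h_55 = 779
  h_56 = 334;  h_57 = 617;  h_58 = 161;  h_59 = 248;  h_60 = 498;  h_61 = 415
  h_62 = 777;  h_63 = 46;  h_64 = 580;  h_65 = 268;  h_66 = 538;  h_67 = 881
  h_68 = 596;  h_69 = 823;  h_70 = 589;  h_71 = 79;  h_72 = 506;  h_73 = 17
  h_74 = 480;  h_75 = 931;  h_76 = 464;  h_77 = 984;  h_78 = 887;  h_79 = 689
  h_80 = 781;  h_81 = 207;  h_82 = 128;  h_83 = 207;  h_84 = 895;  h_85 = 795
  h_86 = 160;  h_87 = 488;  h_88 = 593;  h_89 = 705;  h_90 = 692;  h_91 = 672
  h_92 = 322;  h_93 = 776;  h_94 = 816;  h_95 = 46;  h_96 = 83;  h_97 = 83
  h_98 = 517;  h_99 = 238;  h_100 = 839;  h_101 = 22;  h_102 = 563;  h_103 = 424
  h_104 = 63;  h_105 = 856;  h_106 = 177;  h_107 = 766;  h_108 = 789;  h_109 = 322
  h_110 = 294;  h_111 = 261;  h_112 = 992;  h_113 = 172;  h_114 = 812;  h_115 = 132
  h_116 = 160;  h_117 = 865;  h_118 = 711;  h_119 = 53;  h_120 = 524;  h_121 = 577
  h_122 = 822;  h_123 = 209;  h_124 = 1005;  h_125 = 514;  h_126 = 955;  h_127 = 189
  h_128 = 295;  h_129 = 767;  h_130 = 994;  h_131 = 13;  h_132 = 776;  h_133 = 873
  h_134 = 658;  h_135 = 327;  h_136 = 443;  h_137 = 144;  h_138 = 608;  h_139 = 36
  h_140 = 626;  h_141 = 425;  h_142 = 141;  h_143 = 989;  h_144 = 611;  h_145 = 629
  h_146 = 578;  h_147 = 520;  h_148 = 298;  h_149 = 485;  h_150 = 1004;  h_151 = 540
  h_152 = 611;  h_153 = 271;  h_154 = 664;  h_155 = 917;  h_156 = 586;  h_157 = 792
  h_158 = 291;  h_159 = 503;  h_160 = 287;  h_161 = 766;  h_162 = 34;  h_163 = 447
  h_164 = 390;  h_165 = 750;  h_166 = 746;  h_167 = 86;  h_168 = 66;  h_169 = 717
  h_170 = 23;  h_171 = 489;  h_172 = 943;  h_173 = 519;  h_174 = 768;  h_175 = 288
  h_176 = 650;  h_177 = 580;  h_178 = 617;  h_179 = 674;  h_180 = 711;  h_181 = 676
  h_182 = 628;  h_183 = 447;  h_184 = 349;  h_185 = 416;  h_186 = 659;  h_187 = 305
  h_188 = 352;  h_189 = 858;  h_190 = 636;  h_191 = 621;  h_192 = 405;  h_193 = 103
  h_194 = 810;  h_195 = 181;  h_196 = 555;  h_197 = 432;  h_198 = 899;  h_199 = 54
  h_200 = 432;  h_201 = 531;  h_202 = 723;  h_203 = 857;  h_204 = 331;  h_205 = 706
  h_206 = 203;  h_207 = 665;  h_208 = 931;  h_209 = 616;  h_210 = 598;  h_211 = 865
  h_212 = 640;  h_213 = 459;  h_214 = 521;  h_215 = 341;  h_216 = 136;  h_217 = 527
  h_218 = 713;  h_219 = 275;  h_220 = 171;  h_221 = 453;  h_222 = 540;  h_223 = 311
  h_224 = 608;  h_225 = 495;  h_226 = 403;  h_227 = 956;  h_228 = 544;  h_229 = 322
  h_230 = 829;  h_231 = 854;  h_232 = 503;  h_233 = 46;  h_234 = 993;  h_235 = 507
  h_236 = 996;  h_237 = 250;  h_238 = 53;  h_239 = 707;  h_240 = 99;  h_241 = 915
  h_242 = 462;  h_243 = 73;  h_244 = 746;  h_245 = 926;  h_246 = 535;  h_247 = 383
  h_248 = 655;  h_249 = 462;  h_250 = 23;  h_251 = 634;  h_252 = 57;  h_253 = 113
  h_254 = 781;  h_255 = 950;  h_256 = 299;  h_257 = 750;  h_258 = 224;  h_259 = 854
  h_260 = 115;  h_261 = 872;  h_262 = 465;  h_263 = 340;  h_264 = 331;  h_265 = 723
  h_266 = 120;  h_267 = 12;  h_268 = 348;  h_269 = 965;  h_270 = 195;  h_271 = 537
  h_272 = 413;  h_273 = 1002;  h_274 = 472;  h_275 = 865;  h_276 = 771;  h_277 = 591
  h_278 = 356;  h_279 = 478;  h_280 = 748;  h_281 = 864;  h_282 = 797;  h_283 = 247
  h_284 = 438;  h_285 = 847;  h_286 = 898;  h_287 = 456;  h_288 = 567;  h_289 = 771
  h_290 = 68
h_291 = 648·68 + 39·771 = 476
h_292 = 648·476 + 39·68 = 328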